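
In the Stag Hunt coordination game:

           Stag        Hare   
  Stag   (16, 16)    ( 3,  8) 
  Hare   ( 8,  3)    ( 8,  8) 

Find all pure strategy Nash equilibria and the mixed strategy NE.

Pure NE: (Stag, Stag) and (Hare, Hare); Mixed NE: p = 0.3846, q = 0.3846

Work:
Check pure NE:
(Stag, Stag): (16, 16) - no unilateral deviation beneficial
(Hare, Hare): (8, 8) - no unilateral deviation beneficial
Mixed NE: P1 plays Stag with p = 0.3846, P2 plays Stag with q = 0.3846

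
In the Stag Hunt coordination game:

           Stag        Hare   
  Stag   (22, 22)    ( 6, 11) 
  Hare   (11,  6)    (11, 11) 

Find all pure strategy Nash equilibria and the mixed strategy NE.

Pure NE: (Stag, Stag) and (Hare, Hare); Mixed NE: p = 0.3125, q = 0.3125

Work:
Check pure NE:
(Stag, Stag): (22, 22) - no unilateral deviation beneficial
(Hare, Hare): (11, 11) - no unilateral deviation beneficial
Mixed NE: P1 plays Stag with p = 0.3125, P2 plays Stag with q = 0.3125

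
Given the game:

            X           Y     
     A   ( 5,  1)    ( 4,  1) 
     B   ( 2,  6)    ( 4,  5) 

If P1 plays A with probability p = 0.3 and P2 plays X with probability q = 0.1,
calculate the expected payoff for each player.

E[P1] = 3.89, E[P2] = 3.87

Work:
E[P1] = p·q·π₁(A,X) + p·(1-q)·π₁(A,Y) + (1-p)·q·π₁(B,X) + (1-p)·(1-q)·π₁(B,Y)
= 0.3·0.1·5 + 0.3·0.9·4 + 0.7·0.1·2 + 0.7·0.9·4
= 3.89

E[P2] = 3.87 (similar calculation)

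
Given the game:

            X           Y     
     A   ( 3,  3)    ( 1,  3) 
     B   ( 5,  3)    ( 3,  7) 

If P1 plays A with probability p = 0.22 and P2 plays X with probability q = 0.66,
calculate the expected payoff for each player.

E[P1] = 3.88, E[P2] = 4.0608

Work:
E[P1] = p·q·π₁(A,X) + p·(1-q)·π₁(A,Y) + (1-p)·q·π₁(B,X) + (1-p)·(1-q)·π₁(B,Y)
= 0.22·0.66·3 + 0.22·0.34·1 + 0.78·0.66·5 + 0.78·0.34·3
= 3.88

E[P2] = 4.0608 (similar calculation)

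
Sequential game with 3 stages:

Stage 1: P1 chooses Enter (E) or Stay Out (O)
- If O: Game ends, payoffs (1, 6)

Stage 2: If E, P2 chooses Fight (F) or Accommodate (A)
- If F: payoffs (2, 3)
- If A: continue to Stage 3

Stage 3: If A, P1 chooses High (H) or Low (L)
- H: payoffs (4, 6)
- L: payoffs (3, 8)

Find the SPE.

SPE: (E, A, H); Outcome (4, 6)

Work:
Stage 3: P1 chooses H (4 vs 3)
Stage 2: P2: F->3, A->6 (anticipating H). Choose A
Stage 1: P1: O->1, E->4 (anticipating A, H). Choose E
SPE path: E -> A -> H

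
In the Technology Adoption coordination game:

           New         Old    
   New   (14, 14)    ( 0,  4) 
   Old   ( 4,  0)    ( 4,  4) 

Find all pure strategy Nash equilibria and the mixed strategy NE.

Pure NE: (New, New) and (Old, Old); Mixed NE: p = 0.2857, q = 0.2857

Work:
Check pure NE:
(New, New): (14, 14) - no unilateral deviation beneficial
(Old, Old): (4, 4) - no unilateral deviation beneficial
Mixed NE: P1 plays New with p = 0.2857, P2 plays New with q = 0.2857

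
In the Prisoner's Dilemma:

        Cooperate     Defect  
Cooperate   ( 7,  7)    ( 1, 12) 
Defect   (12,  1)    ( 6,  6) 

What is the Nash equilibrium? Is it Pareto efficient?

(Defect, Defect) is NE; not Pareto efficient

Work:
Defect dominates Cooperate for both players:
If P2 cooperates: Defect (12) > Cooperate (7)
If P2 defects: Defect (6) > Cooperate (1)
NE: (Defect, Defect) with payoff (6, 6)
But (Cooperate, Cooperate) = (7, 7) Pareto dominates (6, 6)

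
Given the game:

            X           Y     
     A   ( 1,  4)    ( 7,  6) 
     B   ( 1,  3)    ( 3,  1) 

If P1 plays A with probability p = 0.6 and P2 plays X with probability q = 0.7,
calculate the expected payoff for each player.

E[P1] = 2.32, E[P2] = 3.72

Work:
E[P1] = p·q·π₁(A,X) + p·(1-q)·π₁(A,Y) + (1-p)·q·π₁(B,X) + (1-p)·(1-q)·π₁(B,Y)
= 0.6·0.7·1 + 0.6·0.3·7 + 0.4·0.7·1 + 0.4·0.3·3
= 2.32

E[P2] = 3.72 (similar calculation)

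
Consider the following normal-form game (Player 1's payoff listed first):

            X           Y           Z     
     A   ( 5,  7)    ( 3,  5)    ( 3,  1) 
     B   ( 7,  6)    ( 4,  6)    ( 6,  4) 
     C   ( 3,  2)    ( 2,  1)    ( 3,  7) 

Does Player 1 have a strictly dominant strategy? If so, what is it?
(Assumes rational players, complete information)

Yes, Player 1's strictly dominant strategy is B

Work:
A strategy strictly dominates another if it gives a strictly higher payoff against every opponent action. Compare each pair of P1's strategies column-by-column:
  A vs B: [5 vs 7, 3 vs 4, 3 vs 6] → A does not strictly dominate B (column X: 5 ≤ 7)
  A vs C: [5 vs 3, 3 vs 2, 3 vs 3] → A does not strictly dominate C (column Z: 3 ≤ 3)
  B vs A: [7 vs 5, 4 vs 3, 6 vs 3] → B strictly dominates A
  B vs C: [7 vs 3, 4 vs 2, 6 vs 3] → B strictly dominates C
  C vs A: [3 vs 5, 2 vs 3, 3 vs 3] → C does not strictly dominate A (column X: 3 ≤ 5)
  C vs B: [3 vs 7, 2 vs 4, 3 vs 6] → C does not strictly dominate B (column X: 3 ≤ 7)
B strictly dominates every other strategy → strictly dominant.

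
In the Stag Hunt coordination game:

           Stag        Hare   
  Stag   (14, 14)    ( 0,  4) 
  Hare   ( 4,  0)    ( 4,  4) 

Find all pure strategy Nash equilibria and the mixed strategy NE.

Pure NE: (Stag, Stag) and (Hare, Hare); Mixed NE: p = 0.2857, q = 0.2857

Work:
Check pure NE:
(Stag, Stag): (14, 14) - no unilateral deviation beneficial
(Hare, Hare): (4, 4) - no unilateral deviation beneficial
Mixed NE: P1 plays Stag with p = 0.2857, P2 plays Stag with q = 0.2857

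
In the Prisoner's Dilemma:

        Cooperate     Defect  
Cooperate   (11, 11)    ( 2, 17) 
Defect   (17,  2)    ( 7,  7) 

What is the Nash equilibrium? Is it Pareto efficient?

(Defect, Defect) is NE; not Pareto efficient

Work:
Defect dominates Cooperate for both players:
If P2 cooperates: Defect (17) > Cooperate (11)
If P2 defects: Defect (7) > Cooperate (2)
NE: (Defect, Defect) with payoff (7, 7)
But (Cooperate, Cooperate) = (11, 11) Pareto dominates (7, 7)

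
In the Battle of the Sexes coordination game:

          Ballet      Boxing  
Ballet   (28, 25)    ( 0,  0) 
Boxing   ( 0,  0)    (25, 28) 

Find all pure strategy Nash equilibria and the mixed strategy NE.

Pure NE: (Ballet, Ballet) and (Boxing, Boxing); Mixed NE: p = 0.5283, q = 0.4717

Work:
Check pure NE:
(Ballet, Ballet): (28, 25) - no unilateral deviation beneficial
(Boxing, Boxing): (25, 28) - no unilateral deviation beneficial
Mixed NE: P1 plays Ballet with p = 0.5283, P2 plays Ballet with q = 0.4717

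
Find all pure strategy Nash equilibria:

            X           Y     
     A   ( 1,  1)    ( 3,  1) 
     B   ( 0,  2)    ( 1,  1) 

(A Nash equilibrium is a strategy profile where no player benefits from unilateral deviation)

Nash equilibrium: (A, X), (A, Y)

Work:
Best responses:
  P1 vs X: payoffs [1, 0] → best response A (payoff 1)
  P1 vs Y: payoffs [3, 1] → best response A (payoff 3)
  P2 vs A: payoffs [1, 1] → best response X/Y (payoff 1)
  P2 vs B: payoffs [2, 1] → best response X (payoff 2)
Mutual best responses: (A,X), (A,Y) → Nash equilibria.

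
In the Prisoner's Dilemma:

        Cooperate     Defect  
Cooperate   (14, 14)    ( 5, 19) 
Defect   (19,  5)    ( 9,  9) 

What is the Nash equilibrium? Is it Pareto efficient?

(Defect, Defect) is NE; not Pareto efficient

Work:
Defect dominates Cooperate for both players:
If P2 cooperates: Defect (19) > Cooperate (14)
If P2 defects: Defect (9) > Cooperate (5)
NE: (Defect, Defect) with payoff (9, 9)
But (Cooperate, Cooperate) = (14, 14) Pareto dominates (9, 9)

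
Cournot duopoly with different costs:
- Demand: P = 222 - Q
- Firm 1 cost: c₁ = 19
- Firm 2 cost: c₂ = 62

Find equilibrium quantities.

q₁* = 82.0, q₂* = 39.0

Work:
Reaction: q₁ = (222 - 19 - q₂)/2
Reaction: q₂ = (222 - 62 - q₁)/2
Solve simultaneously:
q₁* = (222 - 2×19 + 62)/3 = 82.0
q₂* = (222 - 2×62 + 19)/3 = 39.0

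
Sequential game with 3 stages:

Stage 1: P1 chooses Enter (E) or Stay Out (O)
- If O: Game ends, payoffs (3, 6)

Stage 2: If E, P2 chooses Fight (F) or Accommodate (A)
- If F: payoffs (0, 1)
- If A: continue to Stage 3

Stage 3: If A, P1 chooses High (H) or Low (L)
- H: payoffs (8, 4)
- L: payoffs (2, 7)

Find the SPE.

SPE: (E, A, H); Outcome (8, 4)

Work:
Stage 3: P1 chooses H (8 vs 2)
Stage 2: P2: F->1, A->4 (anticipating H). Choose A
Stage 1: P1: O->3, E->8 (anticipating A, H). Choose E
SPE path: E -> A -> H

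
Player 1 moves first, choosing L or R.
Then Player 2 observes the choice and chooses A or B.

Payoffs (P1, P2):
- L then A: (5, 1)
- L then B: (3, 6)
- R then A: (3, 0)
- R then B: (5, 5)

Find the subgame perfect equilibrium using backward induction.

P1 plays R, P2 plays B after L and B after R; Payoff (5, 5)

Work:
Backward induction:
After L: P2 chooses B → P1 gets 3
After R: P2 chooses B → P1 gets 5
P1 chooses R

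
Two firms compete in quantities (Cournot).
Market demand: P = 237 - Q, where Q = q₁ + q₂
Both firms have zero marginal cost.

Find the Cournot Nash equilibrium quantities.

q₁* = q₂* = 79.0; P* = 79.0

Work:
Profit: π_i = P·q_i = (a - q_i - q_j)·q_i
FOC: ∂π_i/∂q_i = a - 2q_i - q_j = 0
Reaction function: q_i = (237 - q_j)/2
Symmetry: q* = 237/3 = 79.0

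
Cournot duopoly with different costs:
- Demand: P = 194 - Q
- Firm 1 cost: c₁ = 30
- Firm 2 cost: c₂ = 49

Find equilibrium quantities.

q₁* = 61.0, q₂* = 42.0

Work:
Reaction: q₁ = (194 - 30 - q₂)/2
Reaction: q₂ = (194 - 49 - q₁)/2
Solve simultaneously:
q₁* = (194 - 2×30 + 49)/3 = 61.0
q₂* = (194 - 2×49 + 30)/3 = 42.0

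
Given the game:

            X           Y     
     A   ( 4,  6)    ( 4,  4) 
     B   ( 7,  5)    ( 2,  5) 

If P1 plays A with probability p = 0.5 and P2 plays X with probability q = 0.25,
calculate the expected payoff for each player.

E[P1] = 3.625, E[P2] = 4.75

Work:
E[P1] = p·q·π₁(A,X) + p·(1-q)·π₁(A,Y) + (1-p)·q·π₁(B,X) + (1-p)·(1-q)·π₁(B,Y)
= 0.5·0.25·4 + 0.5·0.75·4 + 0.5·0.25·7 + 0.5·0.75·2
= 3.625

E[P2] = 4.75 (similar calculation)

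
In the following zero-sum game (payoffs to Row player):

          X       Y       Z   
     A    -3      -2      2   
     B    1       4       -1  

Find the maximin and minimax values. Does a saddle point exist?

Maximin = -1, Minimax = 1, Saddle: False

Work:
Row minimums: [-3, -1] → maximin = -1
Column maximums: [1, 4, 2] → minimax = 1
No saddle point (maximin ≠ minimax). Mixed strategy needed.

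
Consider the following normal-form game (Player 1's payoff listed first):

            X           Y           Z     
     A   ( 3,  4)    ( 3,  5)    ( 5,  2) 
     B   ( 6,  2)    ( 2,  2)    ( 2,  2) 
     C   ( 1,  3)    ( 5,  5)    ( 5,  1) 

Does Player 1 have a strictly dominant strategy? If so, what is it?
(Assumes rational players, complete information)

No strictly dominant strategy exists for Player 1

Work:
A strategy strictly dominates another if it gives a strictly higher payoff against every opponent action. Compare each pair of P1's strategies column-by-column:
  A vs B: [3 vs 6, 3 vs 2, 5 vs 2] → A does not strictly dominate B (column X: 3 ≤ 6)
  A vs C: [3 vs 1, 3 vs 5, 5 vs 5] → A does not strictly dominate C (column Y: 3 ≤ 5)
  B vs A: [6 vs 3, 2 vs 3, 2 vs 5] → B does not strictly dominate A (column Y: 2 ≤ 3)
  B vs C: [6 vs 1, 2 vs 5, 2 vs 5] → B does not strictly dominate C (column Y: 2 ≤ 5)
  C vs A: [1 vs 3, 5 vs 3, 5 vs 5] → C does not strictly dominate A (column X: 1 ≤ 3)
  C vs B: [1 vs 6, 5 vs 2, 5 vs 2] → C does not strictly dominate B (column X: 1 ≤ 6)
No single strategy strictly dominates all others → no strictly dominant strategy.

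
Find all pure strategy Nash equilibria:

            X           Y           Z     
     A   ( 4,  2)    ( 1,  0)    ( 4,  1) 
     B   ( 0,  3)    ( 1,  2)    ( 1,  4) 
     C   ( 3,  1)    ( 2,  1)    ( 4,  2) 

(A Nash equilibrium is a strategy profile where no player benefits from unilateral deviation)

Nash equilibrium: (A, X), (C, Z)

Work:
Best responses:
  P1 vs X: payoffs [4, 0, 3] → best response A (payoff 4)
  P1 vs Y: payoffs [1, 1, 2] → best response C (payoff 2)
  P1 vs Z: payoffs [4, 1, 4] → best response A/C (payoff 4)
  P2 vs A: payoffs [2, 0, 1] → best response X (payoff 2)
  P2 vs B: payoffs [3, 2, 4] → best response Z (payoff 4)
  P2 vs C: payoffs [1, 1, 2] → best response Z (payoff 2)
Mutual best responses: (A,X), (C,Z) → Nash equilibria.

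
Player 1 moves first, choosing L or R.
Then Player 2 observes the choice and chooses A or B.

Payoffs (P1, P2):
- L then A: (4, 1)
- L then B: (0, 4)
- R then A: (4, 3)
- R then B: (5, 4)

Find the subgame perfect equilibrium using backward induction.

P1 plays R, P2 plays B after L and B after R; Payoff (5, 4)

Work:
Backward induction:
After L: P2 chooses B → P1 gets 0
After R: P2 chooses B → P1 gets 5
P1 chooses R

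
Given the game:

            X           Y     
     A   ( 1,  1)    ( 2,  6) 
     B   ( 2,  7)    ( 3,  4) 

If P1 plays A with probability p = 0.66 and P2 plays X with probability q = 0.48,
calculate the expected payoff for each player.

E[P1] = 1.86, E[P2] = 4.2256

Work:
E[P1] = p·q·π₁(A,X) + p·(1-q)·π₁(A,Y) + (1-p)·q·π₁(B,X) + (1-p)·(1-q)·π₁(B,Y)
= 0.66·0.48·1 + 0.66·0.52·2 + 0.34·0.48·2 + 0.34·0.52·3
= 1.86

E[P2] = 4.2256 (similar calculation)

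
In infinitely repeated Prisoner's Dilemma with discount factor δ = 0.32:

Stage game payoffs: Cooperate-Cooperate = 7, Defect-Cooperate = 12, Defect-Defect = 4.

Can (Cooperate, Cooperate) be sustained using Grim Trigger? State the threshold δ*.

δ* = 0.625; since δ = 0.32 < 0.625, cooperation cannot be sustained

Work:
For Grim Trigger:
Cooperate forever: 7/(1-δ)
Defect then punished: 12 + 4·δ/(1-δ)
Need: 7/(1-δ) ≥ 12 + 4·δ/(1-δ)
Solving: δ ≥ (T-R)/(T-P) = (12-7)/(12-4) = 0.625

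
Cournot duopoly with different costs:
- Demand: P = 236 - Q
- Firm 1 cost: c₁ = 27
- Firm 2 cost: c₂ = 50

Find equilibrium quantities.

q₁* = 77.33, q₂* = 54.33

Work:
Reaction: q₁ = (236 - 27 - q₂)/2
Reaction: q₂ = (236 - 50 - q₁)/2
Solve simultaneously:
q₁* = (236 - 2×27 + 50)/3 = 77.33
q₂* = (236 - 2×50 + 27)/3 = 54.33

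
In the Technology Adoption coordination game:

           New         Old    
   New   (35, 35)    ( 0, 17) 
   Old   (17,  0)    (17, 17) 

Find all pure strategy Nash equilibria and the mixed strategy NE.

Pure NE: (New, New) and (Old, Old); Mixed NE: p = 0.4857, q = 0.4857

Work:
Check pure NE:
(New, New): (35, 35) - no unilateral deviation beneficial
(Old, Old): (17, 17) - no unilateral deviation beneficial
Mixed NE: P1 plays New with p = 0.4857, P2 plays New with q = 0.4857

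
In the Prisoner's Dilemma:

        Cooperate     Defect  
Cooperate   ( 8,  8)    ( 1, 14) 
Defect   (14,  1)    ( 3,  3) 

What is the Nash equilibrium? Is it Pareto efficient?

(Defect, Defect) is NE; not Pareto efficient

Work:
Defect dominates Cooperate for both players:
If P2 cooperates: Defect (14) > Cooperate (8)
If P2 defects: Defect (3) > Cooperate (1)
NE: (Defect, Defect) with payoff (3, 3)
But (Cooperate, Cooperate) = (8, 8) Pareto dominates (3, 3)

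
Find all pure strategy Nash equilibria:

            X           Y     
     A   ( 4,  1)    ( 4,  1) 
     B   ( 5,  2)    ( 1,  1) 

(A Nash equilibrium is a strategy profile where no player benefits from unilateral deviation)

Nash equilibrium: (A, Y), (B, X)

Work:
Best responses:
  P1 vs X: payoffs [4, 5] → best response B (payoff 5)
  P1 vs Y: payoffs [4, 1] → best response A (payoff 4)
  P2 vs A: payoffs [1, 1] → best response X/Y (payoff 1)
  P2 vs B: payoffs [2, 1] → best response X (payoff 2)
Mutual best responses: (A,Y), (B,X) → Nash equilibria.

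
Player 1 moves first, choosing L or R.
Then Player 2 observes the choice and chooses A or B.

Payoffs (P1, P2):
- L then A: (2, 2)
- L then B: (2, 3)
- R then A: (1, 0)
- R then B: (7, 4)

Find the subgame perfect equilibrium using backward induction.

P1 plays R, P2 plays B after L and B after R; Payoff (7, 4)

Work:
Backward induction:
After L: P2 chooses B → P1 gets 2
After R: P2 chooses B → P1 gets 7
P1 chooses R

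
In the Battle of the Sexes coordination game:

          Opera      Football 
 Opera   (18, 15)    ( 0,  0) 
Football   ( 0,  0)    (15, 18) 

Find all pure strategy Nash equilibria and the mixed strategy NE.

Pure NE: (Opera, Opera) and (Football, Football); Mixed NE: p = 0.5455, q = 0.4545

Work:
Check pure NE:
(Opera, Opera): (18, 15) - no unilateral deviation beneficial
(Football, Football): (15, 18) - no unilateral deviation beneficial
Mixed NE: P1 plays Opera with p = 0.5455, P2 plays Opera with q = 0.4545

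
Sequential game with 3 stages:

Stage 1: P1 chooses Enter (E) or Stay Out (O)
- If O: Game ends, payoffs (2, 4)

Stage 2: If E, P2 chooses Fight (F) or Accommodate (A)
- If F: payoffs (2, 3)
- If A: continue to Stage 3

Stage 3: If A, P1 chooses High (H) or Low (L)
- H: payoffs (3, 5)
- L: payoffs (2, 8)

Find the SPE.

SPE: (E, A, H); Outcome (3, 5)

Work:
Stage 3: P1 chooses H (3 vs 2)
Stage 2: P2: F->3, A->5 (anticipating H). Choose A
Stage 1: P1: O->2, E->3 (anticipating A, H). Choose E
SPE path: E -> A -> H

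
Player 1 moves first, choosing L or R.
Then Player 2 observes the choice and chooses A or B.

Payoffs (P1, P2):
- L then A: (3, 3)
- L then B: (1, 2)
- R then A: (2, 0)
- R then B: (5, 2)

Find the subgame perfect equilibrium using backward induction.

P1 plays R, P2 plays A after L and B after R; Payoff (5, 2)

Work:
Backward induction:
After L: P2 chooses A → P1 gets 3
After R: P2 chooses B → P1 gets 5
P1 chooses R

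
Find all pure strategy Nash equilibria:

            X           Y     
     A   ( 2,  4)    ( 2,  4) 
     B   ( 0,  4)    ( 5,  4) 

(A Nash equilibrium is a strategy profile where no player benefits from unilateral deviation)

Nash equilibrium: (A, X), (B, Y)

Work:
Best responses:
  P1 vs X: payoffs [2, 0] → best response A (payoff 2)
  P1 vs Y: payoffs [2, 5] → best response B (payoff 5)
  P2 vs A: payoffs [4, 4] → best response X/Y (payoff 4)
  P2 vs B: payoffs [4, 4] → best response X/Y (payoff 4)
Mutual best responses: (A,X), (B,Y) → Nash equilibria.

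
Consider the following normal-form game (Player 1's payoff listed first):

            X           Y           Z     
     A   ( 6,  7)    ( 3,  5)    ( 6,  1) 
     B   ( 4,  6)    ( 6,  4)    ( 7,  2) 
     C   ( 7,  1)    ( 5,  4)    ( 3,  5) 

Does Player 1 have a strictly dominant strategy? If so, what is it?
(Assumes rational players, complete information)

No strictly dominant strategy exists for Player 1

Work:
A strategy strictly dominates another if it gives a strictly higher payoff against every opponent action. Compare each pair of P1's strategies column-by-column:
  A vs B: [6 vs 4, 3 vs 6, 6 vs 7] → A does not strictly dominate B (column Y: 3 ≤ 6)
  A vs C: [6 vs 7, 3 vs 5, 6 vs 3] → A does not strictly dominate C (column X: 6 ≤ 7)
  B vs A: [4 vs 6, 6 vs 3, 7 vs 6] → B does not strictly dominate A (column X: 4 ≤ 6)
  B vs C: [4 vs 7, 6 vs 5, 7 vs 3] → B does not strictly dominate C (column X: 4 ≤ 7)
  C vs A: [7 vs 6, 5 vs 3, 3 vs 6] → C does not strictly dominate A (column Z: 3 ≤ 6)
  C vs B: [7 vs 4, 5 vs 6, 3 vs 7] → C does not strictly dominate B (column Y: 5 ≤ 6)
No single strategy strictly dominates all others → no strictly dominant strategy.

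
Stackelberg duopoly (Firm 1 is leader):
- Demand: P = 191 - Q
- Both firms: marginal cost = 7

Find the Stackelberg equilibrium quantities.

q₁* (leader) = 92.0, q₂* (follower) = 46.0

Work:
Follower's reaction: q₂ = (a - c - q₁)/2
Leader substitutes: π₁ = q₁·(a - q₁ - (a-c-q₁)/2 - c)
FOC: q₁* = (191 - 7)/2 = 92.00
Then: q₂* = (191 - 7 - 92.0)/2 = 46.00
Leader has first-mover advantage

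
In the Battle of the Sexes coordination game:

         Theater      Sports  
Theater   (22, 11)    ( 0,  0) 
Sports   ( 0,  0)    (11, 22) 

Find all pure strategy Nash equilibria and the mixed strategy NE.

Pure NE: (Theater, Theater) and (Sports, Sports); Mixed NE: p = 0.6667, q = 0.3333

Work:
Check pure NE:
(Theater, Theater): (22, 11) - no unilateral deviation beneficial
(Sports, Sports): (11, 22) - no unilateral deviation beneficial
Mixed NE: P1 plays Theater with p = 0.6667, P2 plays Theater with q = 0.3333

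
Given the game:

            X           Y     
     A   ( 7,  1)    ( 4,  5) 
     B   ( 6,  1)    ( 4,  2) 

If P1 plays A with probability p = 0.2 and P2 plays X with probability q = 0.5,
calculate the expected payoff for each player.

E[P1] = 5.1, E[P2] = 1.8

Work:
E[P1] = p·q·π₁(A,X) + p·(1-q)·π₁(A,Y) + (1-p)·q·π₁(B,X) + (1-p)·(1-q)·π₁(B,Y)
= 0.2·0.5·7 + 0.2·0.5·4 + 0.8·0.5·6 + 0.8·0.5·4
= 5.1

E[P2] = 1.8 (similar calculation)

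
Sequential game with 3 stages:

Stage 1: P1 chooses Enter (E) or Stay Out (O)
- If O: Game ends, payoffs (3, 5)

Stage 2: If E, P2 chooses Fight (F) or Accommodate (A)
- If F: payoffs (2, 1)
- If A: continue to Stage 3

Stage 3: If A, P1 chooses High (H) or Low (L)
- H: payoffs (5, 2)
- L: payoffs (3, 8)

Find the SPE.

SPE: (E, A, H); Outcome (5, 2)

Work:
Stage 3: P1 chooses H (5 vs 3)
Stage 2: P2: F->1, A->2 (anticipating H). Choose A
Stage 1: P1: O->3, E->5 (anticipating A, H). Choose E
SPE path: E -> A -> H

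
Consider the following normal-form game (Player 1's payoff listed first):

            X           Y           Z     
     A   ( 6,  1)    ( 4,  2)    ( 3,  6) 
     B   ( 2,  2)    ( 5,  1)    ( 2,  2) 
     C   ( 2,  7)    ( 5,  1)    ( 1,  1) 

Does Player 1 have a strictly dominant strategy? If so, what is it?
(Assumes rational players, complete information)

No strictly dominant strategy exists for Player 1

Work:
A strategy strictly dominates another if it gives a strictly higher payoff against every opponent action. Compare each pair of P1's strategies column-by-column:
  A vs B: [6 vs 2, 4 vs 5, 3 vs 2] → A does not strictly dominate B (column Y: 4 ≤ 5)
  A vs C: [6 vs 2, 4 vs 5, 3 vs 1] → A does not strictly dominate C (column Y: 4 ≤ 5)
  B vs A: [2 vs 6, 5 vs 4, 2 vs 3] → B does not strictly dominate A (column X: 2 ≤ 6)
  B vs C: [2 vs 2, 5 vs 5, 2 vs 1] → B does not strictly dominate C (column X: 2 ≤ 2)
  C vs A: [2 vs 6, 5 vs 4, 1 vs 3] → C does not strictly dominate A (column X: 2 ≤ 6)
  C vs B: [2 vs 2, 5 vs 5, 1 vs 2] → C does not strictly dominate B (column X: 2 ≤ 2)
No single strategy strictly dominates all others → no strictly dominant strategy.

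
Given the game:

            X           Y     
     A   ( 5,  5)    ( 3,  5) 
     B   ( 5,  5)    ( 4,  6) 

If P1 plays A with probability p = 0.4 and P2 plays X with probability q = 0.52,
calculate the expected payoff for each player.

E[P1] = 4.328, E[P2] = 5.288

Work:
E[P1] = p·q·π₁(A,X) + p·(1-q)·π₁(A,Y) + (1-p)·q·π₁(B,X) + (1-p)·(1-q)·π₁(B,Y)
= 0.4·0.52·5 + 0.4·0.48·3 + 0.6·0.52·5 + 0.6·0.48·4
= 4.328

E[P2] = 5.288 (similar calculation)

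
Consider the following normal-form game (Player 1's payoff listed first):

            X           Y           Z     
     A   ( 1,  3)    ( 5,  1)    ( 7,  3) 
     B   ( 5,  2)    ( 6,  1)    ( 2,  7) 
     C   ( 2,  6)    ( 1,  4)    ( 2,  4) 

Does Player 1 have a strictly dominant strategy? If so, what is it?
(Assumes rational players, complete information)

No strictly dominant strategy exists for Player 1

Work:
A strategy strictly dominates another if it gives a strictly higher payoff against every opponent action. Compare each pair of P1's strategies column-by-column:
  A vs B: [1 vs 5, 5 vs 6, 7 vs 2] → A does not strictly dominate B (column X: 1 ≤ 5)
  A vs C: [1 vs 2, 5 vs 1, 7 vs 2] → A does not strictly dominate C (column X: 1 ≤ 2)
  B vs A: [5 vs 1, 6 vs 5, 2 vs 7] → B does not strictly dominate A (column Z: 2 ≤ 7)
  B vs C: [5 vs 2, 6 vs 1, 2 vs 2] → B does not strictly dominate C (column Z: 2 ≤ 2)
  C vs A: [2 vs 1, 1 vs 5, 2 vs 7] → C does not strictly dominate A (column Y: 1 ≤ 5)
  C vs B: [2 vs 5, 1 vs 6, 2 vs 2] → C does not strictly dominate B (column X: 2 ≤ 5)
No single strategy strictly dominates all others → no strictly dominant strategy.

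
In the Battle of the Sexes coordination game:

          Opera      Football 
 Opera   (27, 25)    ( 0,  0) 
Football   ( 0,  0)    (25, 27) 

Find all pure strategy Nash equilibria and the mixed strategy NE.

Pure NE: (Opera, Opera) and (Football, Football); Mixed NE: p = 0.5192, q = 0.4808

Work:
Check pure NE:
(Opera, Opera): (27, 25) - no unilateral deviation beneficial
(Football, Football): (25, 27) - no unilateral deviation beneficial
Mixed NE: P1 plays Opera with p = 0.5192, P2 plays Opera with q = 0.4808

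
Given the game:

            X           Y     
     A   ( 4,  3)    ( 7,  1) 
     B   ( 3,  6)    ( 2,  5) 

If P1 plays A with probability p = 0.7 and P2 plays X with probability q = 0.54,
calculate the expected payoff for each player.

E[P1] = 4.528, E[P2] = 3.118

Work:
E[P1] = p·q·π₁(A,X) + p·(1-q)·π₁(A,Y) + (1-p)·q·π₁(B,X) + (1-p)·(1-q)·π₁(B,Y)
= 0.7·0.54·4 + 0.7·0.46·7 + 0.3·0.54·3 + 0.3·0.46·2
= 4.528

E[P2] = 3.118 (similar calculation)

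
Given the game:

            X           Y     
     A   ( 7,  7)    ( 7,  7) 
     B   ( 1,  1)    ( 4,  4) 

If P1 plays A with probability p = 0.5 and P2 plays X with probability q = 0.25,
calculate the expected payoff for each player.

E[P1] = 5.125, E[P2] = 5.125

Work:
E[P1] = p·q·π₁(A,X) + p·(1-q)·π₁(A,Y) + (1-p)·q·π₁(B,X) + (1-p)·(1-q)·π₁(B,Y)
= 0.5·0.25·7 + 0.5·0.75·7 + 0.5·0.25·1 + 0.5·0.75·4
= 5.125

E[P2] = 5.125 (similar calculation)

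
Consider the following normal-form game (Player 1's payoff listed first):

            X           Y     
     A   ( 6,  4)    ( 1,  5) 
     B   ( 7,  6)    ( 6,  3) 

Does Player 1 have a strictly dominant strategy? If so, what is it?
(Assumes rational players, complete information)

Yes, Player 1's strictly dominant strategy is B

Work:
A strategy strictly dominates another if it gives a strictly higher payoff against every opponent action. Compare each pair of P1's strategies column-by-column:
  A vs B: [6 vs 7, 1 vs 6] → A does not strictly dominate B (column X: 6 ≤ 7)
  B vs A: [7 vs 6, 6 vs 1] → B strictly dominates A
B strictly dominates every other strategy → strictly dominant.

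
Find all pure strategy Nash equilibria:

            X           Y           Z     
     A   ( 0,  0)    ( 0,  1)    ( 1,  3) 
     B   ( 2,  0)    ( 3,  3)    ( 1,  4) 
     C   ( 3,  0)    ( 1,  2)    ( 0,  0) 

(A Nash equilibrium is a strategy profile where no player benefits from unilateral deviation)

Nash equilibrium: (A, Z), (B, Z)

Work:
Best responses:
  P1 vs X: payoffs [0, 2, 3] → best response C (payoff 3)
  P1 vs Y: payoffs [0, 3, 1] → best response B (payoff 3)
  P1 vs Z: payoffs [1, 1, 0] → best response A/B (payoff 1)
  P2 vs A: payoffs [0, 1, 3] → best response Z (payoff 3)
  P2 vs B: payoffs [0, 3, 4] → best response Z (payoff 4)
  P2 vs C: payoffs [0, 2, 0] → best response Y (payoff 2)
Mutual best responses: (A,Z), (B,Z) → Nash equilibria.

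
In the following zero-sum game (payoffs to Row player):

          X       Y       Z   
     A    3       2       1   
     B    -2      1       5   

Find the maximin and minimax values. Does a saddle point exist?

Maximin = 1, Minimax = 2, Saddle: False

Work:
Row minimums: [1, -2] → maximin = 1
Column maximums: [3, 2, 5] → minimax = 2
No saddle point (maximin ≠ minimax). Mixed strategy needed.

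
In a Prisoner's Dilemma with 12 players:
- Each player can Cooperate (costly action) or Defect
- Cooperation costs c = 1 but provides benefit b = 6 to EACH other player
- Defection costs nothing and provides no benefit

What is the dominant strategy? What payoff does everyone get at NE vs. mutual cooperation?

Dominant: Defect; NE payoff = 0; Coop payoff = 65

Work:
Defect dominates (saves cost c = 1, benefit to others is external)
NE: All defect → everyone gets 0
If all cooperate: each receives (11)×6 - 1 = 65
Social dilemma: 65 > 0 but NE gives 0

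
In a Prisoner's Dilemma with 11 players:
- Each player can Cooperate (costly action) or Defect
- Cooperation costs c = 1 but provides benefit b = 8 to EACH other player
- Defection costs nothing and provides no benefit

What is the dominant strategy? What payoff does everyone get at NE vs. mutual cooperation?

Dominant: Defect; NE payoff = 0; Coop payoff = 79

Work:
Defect dominates (saves cost c = 1, benefit to others is external)
NE: All defect → everyone gets 0
If all cooperate: each receives (10)×8 - 1 = 79
Social dilemma: 79 > 0 but NE gives 0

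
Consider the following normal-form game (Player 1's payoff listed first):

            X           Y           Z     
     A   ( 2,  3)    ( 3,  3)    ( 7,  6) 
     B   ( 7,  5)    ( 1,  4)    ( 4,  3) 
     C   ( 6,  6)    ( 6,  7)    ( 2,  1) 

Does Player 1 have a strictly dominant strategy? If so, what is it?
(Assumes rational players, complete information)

No strictly dominant strategy exists for Player 1

Work:
A strategy strictly dominates another if it gives a strictly higher payoff against every opponent action. Compare each pair of P1's strategies column-by-column:
  A vs B: [2 vs 7, 3 vs 1, 7 vs 4] → A does not strictly dominate B (column X: 2 ≤ 7)
  A vs C: [2 vs 6, 3 vs 6, 7 vs 2] → A does not strictly dominate C (column X: 2 ≤ 6)
  B vs A: [7 vs 2, 1 vs 3, 4 vs 7] → B does not strictly dominate A (column Y: 1 ≤ 3)
  B vs C: [7 vs 6, 1 vs 6, 4 vs 2] → B does not strictly dominate C (column Y: 1 ≤ 6)
  C vs A: [6 vs 2, 6 vs 3, 2 vs 7] → C does not strictly dominate A (column Z: 2 ≤ 7)
  C vs B: [6 vs 7, 6 vs 1, 2 vs 4] → C does not strictly dominate B (column X: 6 ≤ 7)
No single strategy strictly dominates all others → no strictly dominant strategy.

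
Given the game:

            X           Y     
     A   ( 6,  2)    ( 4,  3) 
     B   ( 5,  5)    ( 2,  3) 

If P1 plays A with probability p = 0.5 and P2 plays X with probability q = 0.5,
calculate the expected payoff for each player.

E[P1] = 4.25, E[P2] = 3.25

Work:
E[P1] = p·q·π₁(A,X) + p·(1-q)·π₁(A,Y) + (1-p)·q·π₁(B,X) + (1-p)·(1-q)·π₁(B,Y)
= 0.5·0.5·6 + 0.5·0.5·4 + 0.5·0.5·5 + 0.5·0.5·2
= 4.25

E[P2] = 3.25 (similar calculation)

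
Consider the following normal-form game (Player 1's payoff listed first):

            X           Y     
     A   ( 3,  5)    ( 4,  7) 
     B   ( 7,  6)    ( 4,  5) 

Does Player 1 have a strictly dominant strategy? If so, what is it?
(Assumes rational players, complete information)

No strictly dominant strategy exists for Player 1

Work:
A strategy strictly dominates another if it gives a strictly higher payoff against every opponent action. Compare each pair of P1's strategies column-by-column:
  A vs B: [3 vs 7, 4 vs 4] → A does not strictly dominate B (column X: 3 ≤ 7)
  B vs A: [7 vs 3, 4 vs 4] → B does not strictly dominate A (column Y: 4 ≤ 4)
No single strategy strictly dominates all others → no strictly dominant strategy.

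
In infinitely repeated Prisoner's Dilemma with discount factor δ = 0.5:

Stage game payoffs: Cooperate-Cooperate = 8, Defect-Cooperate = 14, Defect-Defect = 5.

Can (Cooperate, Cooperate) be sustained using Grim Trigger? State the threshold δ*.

δ* = 0.6667; since δ = 0.5 < 0.6667, cooperation cannot be sustained

Work:
For Grim Trigger:
Cooperate forever: 8/(1-δ)
Defect then punished: 14 + 5·δ/(1-δ)
Need: 8/(1-δ) ≥ 14 + 5·δ/(1-δ)
Solving: δ ≥ (T-R)/(T-P) = (14-8)/(14-5) = 0.6667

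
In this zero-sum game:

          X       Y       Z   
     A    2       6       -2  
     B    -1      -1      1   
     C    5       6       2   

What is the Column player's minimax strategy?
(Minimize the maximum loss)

Column should play Z, value = 2

Work:
Column player minimizes Row's maximum payoff:
Column X: max payoff to Row = 5
Column Y: max payoff to Row = 6
Column Z: max payoff to Row = 2
Minimum is 2, achieved by column Z.
Minimax strategy: Z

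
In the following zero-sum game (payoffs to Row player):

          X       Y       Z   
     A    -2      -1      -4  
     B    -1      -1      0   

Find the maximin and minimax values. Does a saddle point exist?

Maximin = -1, Minimax = -1, Saddle: True

Work:
Row minimums: [-4, -1] → maximin = -1
Column maximums: [-1, -1, 0] → minimax = -1
Saddle point exists! Game value = -1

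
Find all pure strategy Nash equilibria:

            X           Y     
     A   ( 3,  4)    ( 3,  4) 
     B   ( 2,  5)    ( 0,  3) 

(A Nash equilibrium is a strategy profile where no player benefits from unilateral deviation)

Nash equilibrium: (A, X), (A, Y)

Work:
Best responses:
  P1 vs X: payoffs [3, 2] → best response A (payoff 3)
  P1 vs Y: payoffs [3, 0] → best response A (payoff 3)
  P2 vs A: payoffs [4, 4] → best response X/Y (payoff 4)
  P2 vs B: payoffs [5, 3] → best response X (payoff 5)
Mutual best responses: (A,X), (A,Y) → Nash equilibria.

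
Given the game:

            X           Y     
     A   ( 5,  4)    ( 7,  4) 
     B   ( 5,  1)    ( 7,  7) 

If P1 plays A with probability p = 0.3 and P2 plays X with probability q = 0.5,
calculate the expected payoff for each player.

E[P1] = 6.0, E[P2] = 4.0

Work:
E[P1] = p·q·π₁(A,X) + p·(1-q)·π₁(A,Y) + (1-p)·q·π₁(B,X) + (1-p)·(1-q)·π₁(B,Y)
= 0.3·0.5·5 + 0.3·0.5·7 + 0.7·0.5·5 + 0.7·0.5·7
= 6.0

E[P2] = 4.0 (similar calculation)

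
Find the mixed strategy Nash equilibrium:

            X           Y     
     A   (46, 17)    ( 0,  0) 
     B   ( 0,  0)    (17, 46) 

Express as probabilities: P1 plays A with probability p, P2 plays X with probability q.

p = 0.7302, q = 0.2698

Work:
Find probabilities that make opponent indifferent:
P2 chooses q to make P1 indifferent between A and B
P1 chooses p to make P2 indifferent between X and Y
Mixed NE: P1 plays (A: 0.7302, B: 0.2698), P2 plays (X: 0.2698, Y: 0.7302)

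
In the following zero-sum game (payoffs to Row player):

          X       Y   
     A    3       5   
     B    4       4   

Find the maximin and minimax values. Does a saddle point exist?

Maximin = 4, Minimax = 4, Saddle: True

Work:
Row minimums: [3, 4] → maximin = 4
Column maximums: [4, 5] → minimax = 4
Saddle point exists! Game value = 4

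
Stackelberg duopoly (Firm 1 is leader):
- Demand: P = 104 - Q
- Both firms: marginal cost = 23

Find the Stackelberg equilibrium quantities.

q₁* (leader) = 40.5, q₂* (follower) = 20.25

Work:
Follower's reaction: q₂ = (a - c - q₁)/2
Leader substitutes: π₁ = q₁·(a - q₁ - (a-c-q₁)/2 - c)
FOC: q₁* = (104 - 23)/2 = 40.50
Then: q₂* = (104 - 23 - 40.5)/2 = 20.25
Leader has first-mover advantage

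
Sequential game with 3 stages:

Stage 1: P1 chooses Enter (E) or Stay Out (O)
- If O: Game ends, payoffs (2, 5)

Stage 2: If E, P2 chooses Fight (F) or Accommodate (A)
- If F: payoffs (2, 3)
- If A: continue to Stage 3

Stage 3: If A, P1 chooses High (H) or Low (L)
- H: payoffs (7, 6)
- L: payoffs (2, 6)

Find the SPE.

SPE: (E, A, H); Outcome (7, 6)

Work:
Stage 3: P1 chooses H (7 vs 2)
Stage 2: P2: F->3, A->6 (anticipating H). Choose A
Stage 1: P1: O->2, E->7 (anticipating A, H). Choose E
SPE path: E -> A -> H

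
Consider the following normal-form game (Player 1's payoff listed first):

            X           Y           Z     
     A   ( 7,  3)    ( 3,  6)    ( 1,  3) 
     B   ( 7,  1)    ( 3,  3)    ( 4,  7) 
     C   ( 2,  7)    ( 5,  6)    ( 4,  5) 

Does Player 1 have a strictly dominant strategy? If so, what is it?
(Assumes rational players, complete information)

No strictly dominant strategy exists for Player 1

Work:
A strategy strictly dominates another if it gives a strictly higher payoff against every opponent action. Compare each pair of P1's strategies column-by-column:
  A vs B: [7 vs 7, 3 vs 3, 1 vs 4] → A does not strictly dominate B (column X: 7 ≤ 7)
  A vs C: [7 vs 2, 3 vs 5, 1 vs 4] → A does not strictly dominate C (column Y: 3 ≤ 5)
  B vs A: [7 vs 7, 3 vs 3, 4 vs 1] → B does not strictly dominate A (column X: 7 ≤ 7)
  B vs C: [7 vs 2, 3 vs 5, 4 vs 4] → B does not strictly dominate C (column Y: 3 ≤ 5)
  C vs A: [2 vs 7, 5 vs 3, 4 vs 1] → C does not strictly dominate A (column X: 2 ≤ 7)
  C vs B: [2 vs 7, 5 vs 3, 4 vs 4] → C does not strictly dominate B (column X: 2 ≤ 7)
No single strategy strictly dominates all others → no strictly dominant strategy.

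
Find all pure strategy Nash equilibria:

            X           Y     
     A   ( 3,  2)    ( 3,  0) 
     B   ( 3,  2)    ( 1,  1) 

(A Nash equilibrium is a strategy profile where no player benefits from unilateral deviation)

Nash equilibrium: (A, X), (B, X)

Work:
Best responses:
  P1 vs X: payoffs [3, 3] → best response A/B (payoff 3)
  P1 vs Y: payoffs [3, 1] → best response A (payoff 3)
  P2 vs A: payoffs [2, 0] → best response X (payoff 2)
  P2 vs B: payoffs [2, 1] → best response X (payoff 2)
Mutual best responses: (A,X), (B,X) → Nash equilibria.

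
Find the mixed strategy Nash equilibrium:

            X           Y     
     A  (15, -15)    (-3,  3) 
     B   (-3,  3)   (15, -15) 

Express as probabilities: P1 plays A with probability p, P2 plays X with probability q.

p = 0.5, q = 0.5

Work:
Find probabilities that make opponent indifferent:
P2 chooses q to make P1 indifferent between A and B
P1 chooses p to make P2 indifferent between X and Y
Mixed NE: P1 plays (A: 0.5, B: 0.5), P2 plays (X: 0.5, Y: 0.5)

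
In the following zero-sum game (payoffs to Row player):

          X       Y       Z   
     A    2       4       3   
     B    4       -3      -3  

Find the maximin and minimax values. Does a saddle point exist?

Maximin = 2, Minimax = 3, Saddle: False

Work:
Row minimums: [2, -3] → maximin = 2
Column maximums: [4, 4, 3] → minimax = 3
No saddle point (maximin ≠ minimax). Mixed strategy needed.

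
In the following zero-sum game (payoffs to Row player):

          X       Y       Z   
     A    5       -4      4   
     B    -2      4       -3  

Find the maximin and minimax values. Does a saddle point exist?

Maximin = -3, Minimax = 4, Saddle: False

Work:
Row minimums: [-4, -3] → maximin = -3
Column maximums: [5, 4, 4] → minimax = 4
No saddle point (maximin ≠ minimax). Mixed strategy needed.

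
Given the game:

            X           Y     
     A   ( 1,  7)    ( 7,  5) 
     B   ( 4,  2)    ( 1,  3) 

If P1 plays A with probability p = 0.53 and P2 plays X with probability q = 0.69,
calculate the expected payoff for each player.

E[P1] = 2.9587, E[P2] = 4.4671

Work:
E[P1] = p·q·π₁(A,X) + p·(1-q)·π₁(A,Y) + (1-p)·q·π₁(B,X) + (1-p)·(1-q)·π₁(B,Y)
= 0.53·0.69·1 + 0.53·0.31·7 + 0.47·0.69·4 + 0.47·0.31·1
= 2.9587

E[P2] = 4.4671 (similar calculation)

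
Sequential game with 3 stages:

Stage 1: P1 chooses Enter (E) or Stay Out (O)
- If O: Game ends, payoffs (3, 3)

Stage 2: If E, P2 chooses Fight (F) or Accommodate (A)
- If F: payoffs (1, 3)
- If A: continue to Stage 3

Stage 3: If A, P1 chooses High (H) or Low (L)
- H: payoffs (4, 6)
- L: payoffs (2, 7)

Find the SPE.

SPE: (E, A, H); Outcome (4, 6)

Work:
Stage 3: P1 chooses H (4 vs 2)
Stage 2: P2: F->3, A->6 (anticipating H). Choose A
Stage 1: P1: O->3, E->4 (anticipating A, H). Choose E
SPE path: E -> A -> H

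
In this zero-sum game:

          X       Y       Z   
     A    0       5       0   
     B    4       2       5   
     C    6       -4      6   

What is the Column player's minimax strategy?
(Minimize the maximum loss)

Column should play Y, value = 5

Work:
Column player minimizes Row's maximum payoff:
Column X: max payoff to Row = 6
Column Y: max payoff to Row = 5
Column Z: max payoff to Row = 6
Minimum is 5, achieved by column Y.
Minimax strategy: Y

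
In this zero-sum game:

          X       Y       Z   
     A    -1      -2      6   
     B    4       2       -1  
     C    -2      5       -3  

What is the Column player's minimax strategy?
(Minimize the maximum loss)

Column should play X, value = 4

Work:
Column player minimizes Row's maximum payoff:
Column X: max payoff to Row = 4
Column Y: max payoff to Row = 5
Column Z: max payoff to Row = 6
Minimum is 4, achieved by column X.
Minimax strategy: X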